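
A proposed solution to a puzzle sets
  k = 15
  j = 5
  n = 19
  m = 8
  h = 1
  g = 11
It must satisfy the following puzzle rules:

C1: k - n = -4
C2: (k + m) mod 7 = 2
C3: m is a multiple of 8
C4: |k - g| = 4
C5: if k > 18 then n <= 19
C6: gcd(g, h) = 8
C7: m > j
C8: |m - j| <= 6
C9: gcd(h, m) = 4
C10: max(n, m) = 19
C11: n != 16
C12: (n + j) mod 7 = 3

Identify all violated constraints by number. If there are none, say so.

No — constraints 6 and 9 are not satisfied.

C1: k - n = 15 - 19 = -4  true
C2: k + m = 23; 23 mod 7 = 2  true
C3: 8 / 8 = 1, so 8 divides 8  true
C4: |15 - 11| = 4  true
C5: k = 15, not > 18; antecedent false, conditional vacuously true  true
C6: gcd(11, 1) = 1, not 8  false
C7: m = 8, j = 5; 8 > 5  true
C8: |8 - 5| = 3; 3 ≤ 6  true
C9: gcd(1, 8) = 1, not 4  false
C10: max(19, 8) = 19  true
C11: n = 19, and 19 ≠ 16  true
C12: n + j = 24; 24 mod 7 = 3  true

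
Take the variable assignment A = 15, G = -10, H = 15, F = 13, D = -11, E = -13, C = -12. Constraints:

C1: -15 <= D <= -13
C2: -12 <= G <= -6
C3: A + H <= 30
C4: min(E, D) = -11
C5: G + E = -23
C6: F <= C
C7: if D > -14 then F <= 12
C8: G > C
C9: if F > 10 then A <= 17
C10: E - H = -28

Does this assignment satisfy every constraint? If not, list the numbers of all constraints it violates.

C1: D = -11 is outside [-15, -13] — violated.
C2: G = -10 lies in [-12, -6] — satisfied.
C3: A + H = 15 + 15 = 30; 30 ≤ 30 — satisfied.
C4: min(-13, -11) = -13, not -11 — violated.
C5: G + E = -10 + (-13) = -23 — satisfied.
C6: F = 13, C = -12; 13 > -12 (want ≤) — violated.
C7: D = -11 > -14, so we need F ≤ 12; but F = 13 > 12 — violated.
C8: G = -10, C = -12; -10 > -12 — satisfied.
C9: F = 13 > 10, so we need A ≤ 17; A = 15 ≤ 17 — satisfied.
C10: E - H = -13 - 15 = -28 — satisfied.

The assignment fails constraints 1, 4, 6, and 7.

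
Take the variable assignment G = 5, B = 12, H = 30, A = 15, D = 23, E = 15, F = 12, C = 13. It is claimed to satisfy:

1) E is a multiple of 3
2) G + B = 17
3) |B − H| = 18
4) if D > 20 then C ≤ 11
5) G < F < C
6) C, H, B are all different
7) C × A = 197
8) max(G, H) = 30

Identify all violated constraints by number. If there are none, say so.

1) 15 / 3 = 5, so 3 divides 15  yes
2) G + B = 5 + 12 = 17  yes
3) |12 − 30| = 18  yes
4) D = 23 > 20, so we need C ≤ 11; but C = 13 > 11  no
5) values 5 < 12 < 13  yes
6) values 13, 30, 12 are pairwise distinct  yes
7) C × A = 13 × 15 = 195, not 197  no
8) max(5, 30) = 30  yes

No — constraints 4 and 7 are not satisfied.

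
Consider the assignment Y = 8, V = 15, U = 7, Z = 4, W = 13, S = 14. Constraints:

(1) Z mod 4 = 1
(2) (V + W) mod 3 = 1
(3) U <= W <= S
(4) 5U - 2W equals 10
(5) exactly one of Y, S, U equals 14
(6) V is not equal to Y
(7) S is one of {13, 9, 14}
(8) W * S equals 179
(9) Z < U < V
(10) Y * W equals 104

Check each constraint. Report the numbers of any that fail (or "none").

Constraints 1, 4, and 8 do not hold.

(1) 4 mod 4 = 0, not 1 — violated.
(2) V + W = 28; 28 mod 3 = 1 — satisfied.
(3) values 7 <= 13 <= 14 — satisfied.
(4) 5U - 2W = 5(7) - 2(13) = 9, not 10 — violated.
(5) Y=8, S=14, U=7; 1 of them equals 14 — satisfied.
(6) V = 15, Y = 8; distinct — satisfied.
(7) S = 14 is in {13, 9, 14} — satisfied.
(8) W * S = 13 * 14 = 182, not 179 — violated.
(9) values 4 < 7 < 15 — satisfied.
(10) Y * W = 8 * 13 = 104 — satisfied.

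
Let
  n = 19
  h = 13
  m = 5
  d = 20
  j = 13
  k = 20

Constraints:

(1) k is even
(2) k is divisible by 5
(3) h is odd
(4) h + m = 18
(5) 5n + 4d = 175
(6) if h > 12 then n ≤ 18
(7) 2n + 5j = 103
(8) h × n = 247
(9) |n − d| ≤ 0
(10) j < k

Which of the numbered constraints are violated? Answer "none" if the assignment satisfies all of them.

(1) k = 20 is even  OK
(2) 20 / 5 = 4, so 5 divides 20  OK
(3) h = 13 is odd  OK
(4) h + m = 13 + 5 = 18  OK
(5) 5n + 4d = 5(19) + 4(20) = 175  OK
(6) h = 13 > 12, so we need n ≤ 18; but n = 19 > 18  FAIL
(7) 2n + 5j = 2(19) + 5(13) = 103  OK
(8) h × n = 13 × 19 = 247  OK
(9) |19 − 20| = 1; 1 > 0, exceeds bound 0  FAIL
(10) j = 13, k = 20; 13 < 20  OK

Constraints 6 and 9 are violated.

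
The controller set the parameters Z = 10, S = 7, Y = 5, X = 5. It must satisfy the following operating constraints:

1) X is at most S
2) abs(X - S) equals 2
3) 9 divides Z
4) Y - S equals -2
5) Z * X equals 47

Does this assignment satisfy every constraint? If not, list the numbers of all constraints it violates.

1) X = 5, S = 7; 5 ≤ 7 — satisfied.
2) abs(5 - 7) = 2 — satisfied.
3) 10 = 9*1 + 1, so 9 does not divide 10 — violated.
4) Y - S = 5 - 7 = -2 — satisfied.
5) Z * X = 10 * 5 = 50, not 47 — violated.

The assignment fails constraints 3 and 5.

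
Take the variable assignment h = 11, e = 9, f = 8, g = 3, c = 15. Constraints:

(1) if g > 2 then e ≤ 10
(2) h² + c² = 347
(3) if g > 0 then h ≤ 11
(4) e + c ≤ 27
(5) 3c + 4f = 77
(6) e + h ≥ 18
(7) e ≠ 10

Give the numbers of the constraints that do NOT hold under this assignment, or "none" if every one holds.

No — constraint 2 is not satisfied.

(1) g = 3 > 2, so we need e ≤ 10; e = 9 ≤ 10 — satisfied.
(2) h² + c² = 11² + 15² = 121 + 225 = 346, not 347 — violated.
(3) g = 3 > 0, so we need h ≤ 11; h = 11 ≤ 11 — satisfied.
(4) e + c = 9 + 15 = 24; 24 ≤ 27 — satisfied.
(5) 3c + 4f = 3(15) + 4(8) = 77 — satisfied.
(6) e + h = 9 + 11 = 20; 20 ≥ 18 — satisfied.
(7) e = 9, and 9 ≠ 10 — satisfied.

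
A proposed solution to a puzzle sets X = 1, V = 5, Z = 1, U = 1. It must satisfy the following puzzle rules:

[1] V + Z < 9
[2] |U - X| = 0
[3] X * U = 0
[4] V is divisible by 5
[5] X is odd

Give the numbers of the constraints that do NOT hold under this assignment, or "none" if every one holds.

[1] V + Z = 5 + 1 = 6; 6 < 9 — holds.
[2] |1 - 1| = 0 — holds.
[3] X * U = 1 * 1 = 1, not 0 — does not hold.
[4] 5 / 5 = 1, so 5 divides 5 — holds.
[5] X = 1 is odd — holds.

The assignment fails constraint 3.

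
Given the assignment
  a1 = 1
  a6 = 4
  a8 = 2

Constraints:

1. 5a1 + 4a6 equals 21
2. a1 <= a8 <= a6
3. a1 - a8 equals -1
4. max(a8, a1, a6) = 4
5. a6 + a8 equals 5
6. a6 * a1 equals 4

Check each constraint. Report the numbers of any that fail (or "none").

The assignment fails constraint 5.

1. 5a1 + 4a6 = 5(1) + 4(4) = 21 — OK.
2. values 1 <= 2 <= 4 — OK.
3. a1 - a8 = 1 - 2 = -1 — OK.
4. max(2, 1, 4) = 4 — OK.
5. a6 + a8 = 4 + 2 = 6, not 5 — violated.
6. a6 * a1 = 4 * 1 = 4 — OK.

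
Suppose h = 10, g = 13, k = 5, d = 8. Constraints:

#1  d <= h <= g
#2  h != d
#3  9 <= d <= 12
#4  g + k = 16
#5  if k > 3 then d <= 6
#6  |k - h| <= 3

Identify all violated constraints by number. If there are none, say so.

#1 values 8 <= 10 <= 13  ✓
#2 h = 10, d = 8; distinct  ✓
#3 d = 8 is outside [9, 12]  ✗
#4 g + k = 13 + 5 = 18, not 16  ✗
#5 k = 5 > 3, so we need d ≤ 6; but d = 8 > 6  ✗
#6 |5 - 10| = 5; 5 > 3, exceeds bound 3  ✗

Constraints 3, 4, 5, 6 are violated.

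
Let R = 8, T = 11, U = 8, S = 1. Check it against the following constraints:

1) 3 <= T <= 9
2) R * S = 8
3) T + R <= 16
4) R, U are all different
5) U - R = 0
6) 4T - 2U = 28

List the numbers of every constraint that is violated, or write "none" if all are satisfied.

No — constraints 1, 3, and 4 are not satisfied.

1) T = 11 is outside [3, 9] — fails.
2) R * S = 8 * 1 = 8 — holds.
3) T + R = 11 + 8 = 19; 19 > 16, bound 16 not met — fails.
4) R = U = 8, not all different — fails.
5) U - R = 8 - 8 = 0 — holds.
6) 4T - 2U = 4(11) - 2(8) = 28 — holds.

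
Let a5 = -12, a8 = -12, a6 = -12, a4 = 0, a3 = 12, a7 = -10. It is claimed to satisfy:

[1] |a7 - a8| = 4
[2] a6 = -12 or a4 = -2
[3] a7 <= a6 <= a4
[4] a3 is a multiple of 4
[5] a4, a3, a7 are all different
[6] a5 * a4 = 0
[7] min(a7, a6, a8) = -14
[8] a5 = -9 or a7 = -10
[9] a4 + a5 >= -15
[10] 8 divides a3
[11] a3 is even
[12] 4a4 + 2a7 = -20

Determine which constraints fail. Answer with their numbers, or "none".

[1] |-10 - (-12)| = 2, not 4 — fails.
[2] a6 = -12 = -12 (first disjunct) — holds.
[3] values -10, -12, 0; a7 = -10 is not <= a6 = -12 — fails.
[4] 12 / 4 = 3, so 4 divides 12 — holds.
[5] values 0, 12, -10 are pairwise distinct — holds.
[6] a5 * a4 = -12 * 0 = 0 — holds.
[7] min(-10, -12, -12) = -12, not -14 — fails.
[8] a5 = -12 ≠ -9, but a7 = -10 = -10 (second disjunct) — holds.
[9] a4 + a5 = 0 + (-12) = -12; -12 ≥ -15 — holds.
[10] 12 = 8*1 + 4, so 8 does not divide 12 — fails.
[11] a3 = 12 is even — holds.
[12] 4a4 + 2a7 = 4(0) + 2(-10) = -20 — holds.

Constraints 1, 3, 7, and 10 do not hold.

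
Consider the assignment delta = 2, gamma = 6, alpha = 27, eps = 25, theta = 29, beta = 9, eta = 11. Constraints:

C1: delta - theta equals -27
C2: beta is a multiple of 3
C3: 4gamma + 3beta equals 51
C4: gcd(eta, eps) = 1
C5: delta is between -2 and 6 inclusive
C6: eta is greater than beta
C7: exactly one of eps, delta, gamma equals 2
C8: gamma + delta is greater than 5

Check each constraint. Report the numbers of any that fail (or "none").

C1: delta - theta = 2 - 29 = -27 — holds.
C2: 9 / 3 = 3, so 3 divides 9 — holds.
C3: 4gamma + 3beta = 4(6) + 3(9) = 51 — holds.
C4: gcd(11, 25) = 1 — holds.
C5: delta = 2 lies in [-2, 6] — holds.
C6: eta = 11, beta = 9; 11 > 9 — holds.
C7: eps=25, delta=2, gamma=6; 1 of them equals 2 — holds.
C8: gamma + delta = 6 + 2 = 8; 8 > 5 — holds.

Yes — all constraints hold.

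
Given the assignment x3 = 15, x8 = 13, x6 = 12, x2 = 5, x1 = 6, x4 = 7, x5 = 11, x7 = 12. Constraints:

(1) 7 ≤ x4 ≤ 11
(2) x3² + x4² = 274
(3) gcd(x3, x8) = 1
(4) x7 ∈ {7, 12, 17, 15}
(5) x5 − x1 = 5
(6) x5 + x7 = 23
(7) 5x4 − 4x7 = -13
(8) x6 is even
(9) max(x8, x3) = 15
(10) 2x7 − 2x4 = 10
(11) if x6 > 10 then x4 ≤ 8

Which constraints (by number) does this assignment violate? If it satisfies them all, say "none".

No violations.

(1) x4 = 7 lies in [7, 11]  OK
(2) x3² + x4² = 15² + 7² = 225 + 49 = 274  OK
(3) gcd(15, 13) = 1  OK
(4) x7 = 12 is in {7, 12, 17, 15}  OK
(5) x5 − x1 = 11 − 6 = 5  OK
(6) x5 + x7 = 11 + 12 = 23  OK
(7) 5x4 − 4x7 = 5(7) − 4(12) = -13  OK
(8) x6 = 12 is even  OK
(9) max(13, 15) = 15  OK
(10) 2x7 − 2x4 = 2(12) − 2(7) = 10  OK
(11) x6 = 12 > 10, so we need x4 ≤ 8; x4 = 7 ≤ 8  OK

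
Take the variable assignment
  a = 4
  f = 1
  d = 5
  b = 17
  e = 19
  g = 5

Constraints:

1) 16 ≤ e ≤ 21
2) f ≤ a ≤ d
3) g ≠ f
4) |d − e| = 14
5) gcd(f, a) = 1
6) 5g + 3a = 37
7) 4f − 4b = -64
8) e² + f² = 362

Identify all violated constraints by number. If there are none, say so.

1) e = 19 lies in [16, 21] — satisfied.
2) values 1 ≤ 4 ≤ 5 — satisfied.
3) g = 5, f = 1; distinct — satisfied.
4) |5 − 19| = 14 — satisfied.
5) gcd(1, 4) = 1 — satisfied.
6) 5g + 3a = 5(5) + 3(4) = 37 — satisfied.
7) 4f − 4b = 4(1) − 4(17) = -64 — satisfied.
8) e² + f² = 19² + 1² = 361 + 1 = 362 — satisfied.

Yes — all constraints hold.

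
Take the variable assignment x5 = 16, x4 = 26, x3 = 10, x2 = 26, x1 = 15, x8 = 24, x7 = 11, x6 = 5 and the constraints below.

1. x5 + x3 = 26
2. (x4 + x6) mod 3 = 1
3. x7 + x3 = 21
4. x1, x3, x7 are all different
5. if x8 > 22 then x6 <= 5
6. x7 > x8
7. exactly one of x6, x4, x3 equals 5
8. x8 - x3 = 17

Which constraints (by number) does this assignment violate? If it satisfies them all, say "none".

1. x5 + x3 = 16 + 10 = 26  true
2. x4 + x6 = 31; 31 mod 3 = 1  true
3. x7 + x3 = 11 + 10 = 21  true
4. values 15, 10, 11 are pairwise distinct  true
5. x8 = 24 > 22, so we need x6 ≤ 5; x6 = 5 ≤ 5  true
6. x7 = 11, x8 = 24; 11 ≤ 24 (want >)  false
7. x6=5, x4=26, x3=10; 1 of them equals 5  true
8. x8 - x3 = 24 - 10 = 14, not 17  false

Constraints 6 and 8 do not hold.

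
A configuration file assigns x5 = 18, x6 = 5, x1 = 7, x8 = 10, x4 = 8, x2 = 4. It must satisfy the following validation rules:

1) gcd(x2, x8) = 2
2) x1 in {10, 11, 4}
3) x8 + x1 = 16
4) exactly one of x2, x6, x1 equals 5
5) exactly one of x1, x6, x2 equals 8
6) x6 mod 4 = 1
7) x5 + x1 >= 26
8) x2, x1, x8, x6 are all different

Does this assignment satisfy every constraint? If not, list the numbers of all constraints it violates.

Constraints 2, 3, 5, 7 are violated.

1) gcd(4, 10) = 2  yes
2) x1 = 7 is not in {10, 11, 4}  no
3) x8 + x1 = 10 + 7 = 17, not 16  no
4) x2=4, x6=5, x1=7; 1 of them equals 5  yes
5) x1=7, x6=5, x2=4; 0 of them equal 8, not exactly one  no
6) 5 mod 4 = 1  yes
7) x5 + x1 = 18 + 7 = 25; 25 < 26, bound 26 not met  no
8) values 4, 7, 10, 5 are pairwise distinct  yes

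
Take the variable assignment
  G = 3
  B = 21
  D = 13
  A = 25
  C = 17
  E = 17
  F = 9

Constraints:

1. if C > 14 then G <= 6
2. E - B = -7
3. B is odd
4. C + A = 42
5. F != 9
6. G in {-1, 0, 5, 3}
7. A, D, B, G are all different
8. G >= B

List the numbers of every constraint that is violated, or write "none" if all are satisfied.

1. C = 17 > 14, so we need G ≤ 6; G = 3 ≤ 6 — satisfied.
2. E - B = 17 - 21 = -4, not -7 — violated.
3. B = 21 is odd — satisfied.
4. C + A = 17 + 25 = 42 — satisfied.
5. F = 9, but 9 is required to differ — violated.
6. G = 3 is in {-1, 0, 5, 3} — satisfied.
7. values 25, 13, 21, 3 are pairwise distinct — satisfied.
8. G = 3, B = 21; 3 < 21 (want ≥) — violated.

No — constraints 2, 5, 8 are not satisfied.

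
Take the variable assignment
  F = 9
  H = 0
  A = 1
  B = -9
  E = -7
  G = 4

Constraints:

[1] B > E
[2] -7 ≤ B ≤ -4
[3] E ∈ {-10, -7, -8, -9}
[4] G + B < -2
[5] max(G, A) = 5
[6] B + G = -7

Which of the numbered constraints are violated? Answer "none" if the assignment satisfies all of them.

[1] B = -9, E = -7; -9 ≤ -7 (want >)  false
[2] B = -9 is outside [-7, -4]  false
[3] E = -7 is in {-10, -7, -8, -9}  true
[4] G + B = 4 + (-9) = -5; -5 < -2  true
[5] max(4, 1) = 4, not 5  false
[6] B + G = -9 + 4 = -5, not -7  false

Violated: 1, 2, 5, 6.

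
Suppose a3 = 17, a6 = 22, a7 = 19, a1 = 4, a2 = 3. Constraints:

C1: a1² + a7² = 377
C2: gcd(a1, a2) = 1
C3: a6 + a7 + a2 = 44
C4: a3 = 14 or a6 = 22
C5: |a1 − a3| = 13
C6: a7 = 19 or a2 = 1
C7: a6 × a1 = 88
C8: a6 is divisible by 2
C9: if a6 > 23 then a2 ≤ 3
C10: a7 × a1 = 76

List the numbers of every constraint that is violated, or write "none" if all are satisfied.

No violations.

C1: a1² + a7² = 4² + 19² = 16 + 361 = 377 — OK.
C2: gcd(4, 3) = 1 — OK.
C3: a6 + a7 + a2 = 22 + 19 + 3 = 44 — OK.
C4: a3 = 17 ≠ 14, but a6 = 22 = 22 (second disjunct) — OK.
C5: |4 − 17| = 13 — OK.
C6: a7 = 19 = 19 (first disjunct) — OK.
C7: a6 × a1 = 22 × 4 = 88 — OK.
C8: 22 / 2 = 11, so 2 divides 22 — OK.
C9: a6 = 22, not > 23; antecedent false, conditional vacuously true — OK.
C10: a7 × a1 = 19 × 4 = 76 — OK.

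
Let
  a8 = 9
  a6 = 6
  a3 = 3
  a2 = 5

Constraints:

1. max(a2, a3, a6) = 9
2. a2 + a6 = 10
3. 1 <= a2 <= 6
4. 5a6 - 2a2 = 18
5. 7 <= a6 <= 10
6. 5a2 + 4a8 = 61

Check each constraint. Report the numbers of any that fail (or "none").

1. max(5, 3, 6) = 6, not 9 — violated.
2. a2 + a6 = 5 + 6 = 11, not 10 — violated.
3. a2 = 5 lies in [1, 6] — satisfied.
4. 5a6 - 2a2 = 5(6) - 2(5) = 20, not 18 — violated.
5. a6 = 6 is outside [7, 10] — violated.
6. 5a2 + 4a8 = 5(5) + 4(9) = 61 — satisfied.

Violated: 1, 2, 4, and 5.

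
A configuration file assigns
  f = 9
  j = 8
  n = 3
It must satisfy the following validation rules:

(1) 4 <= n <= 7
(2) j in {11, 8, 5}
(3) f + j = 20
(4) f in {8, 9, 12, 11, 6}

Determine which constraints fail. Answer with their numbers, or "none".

Constraints 1, 3 do not hold.

(1) n = 3 is outside [4, 7] — violated.
(2) j = 8 is in {11, 8, 5} — OK.
(3) f + j = 9 + 8 = 17, not 20 — violated.
(4) f = 9 is in {8, 9, 12, 11, 6} — OK.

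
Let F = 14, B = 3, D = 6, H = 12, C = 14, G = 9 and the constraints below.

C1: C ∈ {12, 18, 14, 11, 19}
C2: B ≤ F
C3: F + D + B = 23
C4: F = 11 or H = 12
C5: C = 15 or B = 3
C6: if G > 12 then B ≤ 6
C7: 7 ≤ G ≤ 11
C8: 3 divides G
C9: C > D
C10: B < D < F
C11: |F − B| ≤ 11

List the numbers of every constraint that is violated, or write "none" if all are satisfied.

The assignment satisfies every constraint.

C1: C = 14 is in {12, 18, 14, 11, 19} — satisfied.
C2: B = 3, F = 14; 3 ≤ 14 — satisfied.
C3: F + D + B = 14 + 6 + 3 = 23 — satisfied.
C4: F = 14 ≠ 11, but H = 12 = 12 (second disjunct) — satisfied.
C5: C = 14 ≠ 15, but B = 3 = 3 (second disjunct) — satisfied.
C6: G = 9, not > 12; antecedent false, conditional vacuously true — satisfied.
C7: G = 9 lies in [7, 11] — satisfied.
C8: 9 / 3 = 3, so 3 divides 9 — satisfied.
C9: C = 14, D = 6; 14 > 6 — satisfied.
C10: values 3 < 6 < 14 — satisfied.
C11: |14 − 3| = 11; 11 ≤ 11 — satisfied.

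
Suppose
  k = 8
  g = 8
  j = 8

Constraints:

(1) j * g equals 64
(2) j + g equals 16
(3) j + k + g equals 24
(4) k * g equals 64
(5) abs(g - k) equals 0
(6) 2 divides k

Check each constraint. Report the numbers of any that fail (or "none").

(1) j * g = 8 * 8 = 64  OK
(2) j + g = 8 + 8 = 16  OK
(3) j + k + g = 8 + 8 + 8 = 24  OK
(4) k * g = 8 * 8 = 64  OK
(5) abs(8 - 8) = 0  OK
(6) 8 / 2 = 4, so 2 divides 8  OK

Yes — all constraints hold.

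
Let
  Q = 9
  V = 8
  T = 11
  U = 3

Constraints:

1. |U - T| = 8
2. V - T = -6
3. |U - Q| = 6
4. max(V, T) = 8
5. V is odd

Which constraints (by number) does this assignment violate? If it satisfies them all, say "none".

1. |3 - 11| = 8  holds
2. V - T = 8 - 11 = -3, not -6  fails
3. |3 - 9| = 6  holds
4. max(8, 11) = 11, not 8  fails
5. V = 8 is even  fails

The assignment fails constraints 2, 4, and 5.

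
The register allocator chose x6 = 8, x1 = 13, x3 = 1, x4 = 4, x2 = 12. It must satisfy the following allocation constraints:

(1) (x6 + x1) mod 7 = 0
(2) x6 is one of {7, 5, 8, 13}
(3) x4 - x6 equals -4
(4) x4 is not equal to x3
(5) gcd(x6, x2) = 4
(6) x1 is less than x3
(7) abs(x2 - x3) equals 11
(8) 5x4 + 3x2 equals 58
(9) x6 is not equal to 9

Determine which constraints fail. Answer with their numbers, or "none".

No — constraints 6 and 8 are not satisfied.

(1) x6 + x1 = 21; 21 mod 7 = 0  holds
(2) x6 = 8 is in {7, 5, 8, 13}  holds
(3) x4 - x6 = 4 - 8 = -4  holds
(4) x4 = 4, x3 = 1; distinct  holds
(5) gcd(8, 12) = 4  holds
(6) x1 = 13, x3 = 1; 13 ≥ 1 (want <)  fails
(7) abs(12 - 1) = 11  holds
(8) 5x4 + 3x2 = 5(4) + 3(12) = 56, not 58  fails
(9) x6 = 8, and 8 ≠ 9  holds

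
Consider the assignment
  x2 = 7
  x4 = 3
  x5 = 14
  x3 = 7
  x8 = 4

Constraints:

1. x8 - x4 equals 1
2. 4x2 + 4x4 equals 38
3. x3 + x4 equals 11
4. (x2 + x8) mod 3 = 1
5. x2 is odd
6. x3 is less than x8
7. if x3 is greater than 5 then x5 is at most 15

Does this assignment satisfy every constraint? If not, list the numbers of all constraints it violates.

1. x8 - x4 = 4 - 3 = 1 — holds.
2. 4x2 + 4x4 = 4(7) + 4(3) = 40, not 38 — does not hold.
3. x3 + x4 = 7 + 3 = 10, not 11 — does not hold.
4. x2 + x8 = 11; 11 mod 3 = 2, not 1 — does not hold.
5. x2 = 7 is odd — holds.
6. x3 = 7, x8 = 4; 7 ≥ 4 (want <) — does not hold.
7. x3 = 7 > 5, so we need x5 ≤ 15; x5 = 14 ≤ 15 — holds.

The assignment fails constraints 2, 3, 4, and 6.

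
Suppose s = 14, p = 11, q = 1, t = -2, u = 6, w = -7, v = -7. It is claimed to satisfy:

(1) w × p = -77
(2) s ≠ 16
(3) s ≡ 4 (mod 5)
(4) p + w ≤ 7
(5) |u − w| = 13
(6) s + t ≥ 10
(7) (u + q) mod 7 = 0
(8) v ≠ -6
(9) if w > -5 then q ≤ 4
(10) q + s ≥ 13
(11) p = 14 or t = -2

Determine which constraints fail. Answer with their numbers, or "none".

(1) w × p = -7 × 11 = -77 — holds.
(2) s = 14, and 14 ≠ 16 — holds.
(3) 14 mod 5 = 4 — holds.
(4) p + w = 11 + (-7) = 4; 4 ≤ 7 — holds.
(5) |6 − (-7)| = 13 — holds.
(6) s + t = 14 + (-2) = 12; 12 ≥ 10 — holds.
(7) u + q = 7; 7 mod 7 = 0 — holds.
(8) v = -7, and -7 ≠ -6 — holds.
(9) w = -7, not > -5; antecedent false, conditional vacuously true — holds.
(10) q + s = 1 + 14 = 15; 15 ≥ 13 — holds.
(11) p = 11 ≠ 14, but t = -2 = -2 (second disjunct) — holds.

No violations.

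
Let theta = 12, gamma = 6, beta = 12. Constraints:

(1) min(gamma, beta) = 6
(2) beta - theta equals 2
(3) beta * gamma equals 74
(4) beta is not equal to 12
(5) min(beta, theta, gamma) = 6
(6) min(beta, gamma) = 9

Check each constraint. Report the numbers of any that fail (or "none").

(1) min(6, 12) = 6 — holds.
(2) beta - theta = 12 - 12 = 0, not 2 — fails.
(3) beta * gamma = 12 * 6 = 72, not 74 — fails.
(4) beta = 12, but 12 is required to differ — fails.
(5) min(12, 12, 6) = 6 — holds.
(6) min(12, 6) = 6, not 9 — fails.

No — constraints 2, 3, 4, and 6 are not satisfied.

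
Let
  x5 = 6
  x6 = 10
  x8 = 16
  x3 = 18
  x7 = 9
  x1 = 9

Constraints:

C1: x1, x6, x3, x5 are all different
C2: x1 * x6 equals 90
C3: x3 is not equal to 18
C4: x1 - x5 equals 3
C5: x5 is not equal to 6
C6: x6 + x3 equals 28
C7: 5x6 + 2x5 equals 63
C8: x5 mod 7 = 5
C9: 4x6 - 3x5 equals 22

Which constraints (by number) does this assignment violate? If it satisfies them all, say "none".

No — constraints 3, 5, 7, 8 are not satisfied.

C1: values 9, 10, 18, 6 are pairwise distinct  ✔
C2: x1 * x6 = 9 * 10 = 90  ✔
C3: x3 = 18, but 18 is required to differ  ✘
C4: x1 - x5 = 9 - 6 = 3  ✔
C5: x5 = 6, but 6 is required to differ  ✘
C6: x6 + x3 = 10 + 18 = 28  ✔
C7: 5x6 + 2x5 = 5(10) + 2(6) = 62, not 63  ✘
C8: 6 mod 7 = 6, not 5  ✘
C9: 4x6 - 3x5 = 4(10) - 3(6) = 22  ✔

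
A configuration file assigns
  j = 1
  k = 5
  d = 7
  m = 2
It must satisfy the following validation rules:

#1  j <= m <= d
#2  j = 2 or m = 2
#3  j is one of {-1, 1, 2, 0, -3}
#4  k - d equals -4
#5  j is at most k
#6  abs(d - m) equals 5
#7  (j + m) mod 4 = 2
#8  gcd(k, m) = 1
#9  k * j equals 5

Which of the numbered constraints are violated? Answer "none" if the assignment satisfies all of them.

#1 values 1 <= 2 <= 7 — holds.
#2 j = 1 ≠ 2, but m = 2 = 2 (second disjunct) — holds.
#3 j = 1 is in {-1, 1, 2, 0, -3} — holds.
#4 k - d = 5 - 7 = -2, not -4 — does not hold.
#5 j = 1, k = 5; 1 ≤ 5 — holds.
#6 abs(7 - 2) = 5 — holds.
#7 j + m = 3; 3 mod 4 = 3, not 2 — does not hold.
#8 gcd(5, 2) = 1 — holds.
#9 k * j = 5 * 1 = 5 — holds.

Constraints 4, 7 do not hold.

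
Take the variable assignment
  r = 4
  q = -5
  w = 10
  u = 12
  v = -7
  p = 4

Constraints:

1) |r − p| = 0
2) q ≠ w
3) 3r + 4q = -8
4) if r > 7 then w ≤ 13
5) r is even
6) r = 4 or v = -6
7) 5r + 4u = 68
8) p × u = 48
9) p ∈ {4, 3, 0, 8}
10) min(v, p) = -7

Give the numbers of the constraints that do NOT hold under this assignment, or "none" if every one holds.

1) |4 − 4| = 0 — OK.
2) q = -5, w = 10; distinct — OK.
3) 3r + 4q = 3(4) + 4(-5) = -8 — OK.
4) r = 4, not > 7; antecedent false, conditional vacuously true — OK.
5) r = 4 is even — OK.
6) r = 4 = 4 (first disjunct) — OK.
7) 5r + 4u = 5(4) + 4(12) = 68 — OK.
8) p × u = 4 × 12 = 48 — OK.
9) p = 4 is in {4, 3, 0, 8} — OK.
10) min(-7, 4) = -7 — OK.

All constraints are satisfied.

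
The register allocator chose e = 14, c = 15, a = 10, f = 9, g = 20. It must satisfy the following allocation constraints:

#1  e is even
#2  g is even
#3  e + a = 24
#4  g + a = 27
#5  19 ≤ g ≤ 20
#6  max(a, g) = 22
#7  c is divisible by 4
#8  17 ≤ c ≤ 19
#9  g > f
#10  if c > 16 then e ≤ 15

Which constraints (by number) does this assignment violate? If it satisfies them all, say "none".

The assignment fails constraints 4, 6, 7, 8.

#1 e = 14 is even — satisfied.
#2 g = 20 is even — satisfied.
#3 e + a = 14 + 10 = 24 — satisfied.
#4 g + a = 20 + 10 = 30, not 27 — violated.
#5 g = 20 lies in [19, 20] — satisfied.
#6 max(10, 20) = 20, not 22 — violated.
#7 15 = 4×3 + 3, so 4 does not divide 15 — violated.
#8 c = 15 is outside [17, 19] — violated.
#9 g = 20, f = 9; 20 > 9 — satisfied.
#10 c = 15, not > 16; antecedent false, conditional vacuously true — satisfied.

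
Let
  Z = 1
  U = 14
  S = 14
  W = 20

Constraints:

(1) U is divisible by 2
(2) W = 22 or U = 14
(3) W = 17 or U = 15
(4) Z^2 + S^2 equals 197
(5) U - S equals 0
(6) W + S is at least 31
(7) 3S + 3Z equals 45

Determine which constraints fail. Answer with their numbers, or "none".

The assignment fails constraint 3.

(1) 14 / 2 = 7, so 2 divides 14 — satisfied.
(2) W = 20 ≠ 22, but U = 14 = 14 (second disjunct) — satisfied.
(3) W = 20 ≠ 17 and U = 14 ≠ 15; both disjuncts false — violated.
(4) Z^2 + S^2 = 1^2 + 14^2 = 1 + 196 = 197 — satisfied.
(5) U - S = 14 - 14 = 0 — satisfied.
(6) W + S = 20 + 14 = 34; 34 ≥ 31 — satisfied.
(7) 3S + 3Z = 3(14) + 3(1) = 45 — satisfied.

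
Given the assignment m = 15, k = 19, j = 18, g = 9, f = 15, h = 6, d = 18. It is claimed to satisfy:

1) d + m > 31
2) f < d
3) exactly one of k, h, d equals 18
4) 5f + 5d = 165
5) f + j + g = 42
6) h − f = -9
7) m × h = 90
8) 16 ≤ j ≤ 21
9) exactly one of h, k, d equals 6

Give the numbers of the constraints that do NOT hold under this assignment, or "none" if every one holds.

1) d + m = 18 + 15 = 33; 33 > 31  ✔
2) f = 15, d = 18; 15 < 18  ✔
3) k=19, h=6, d=18; 1 of them equals 18  ✔
4) 5f + 5d = 5(15) + 5(18) = 165  ✔
5) f + j + g = 15 + 18 + 9 = 42  ✔
6) h − f = 6 − 15 = -9  ✔
7) m × h = 15 × 6 = 90  ✔
8) j = 18 lies in [16, 21]  ✔
9) h=6, k=19, d=18; 1 of them equals 6  ✔

All constraints are satisfied.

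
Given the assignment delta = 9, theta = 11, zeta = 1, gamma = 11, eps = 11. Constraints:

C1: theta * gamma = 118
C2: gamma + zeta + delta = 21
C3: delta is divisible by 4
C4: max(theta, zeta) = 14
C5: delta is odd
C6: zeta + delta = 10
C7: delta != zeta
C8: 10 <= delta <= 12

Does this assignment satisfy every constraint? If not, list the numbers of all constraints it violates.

Violated: 1, 3, 4, and 8.

C1: theta * gamma = 11 * 11 = 121, not 118  false
C2: gamma + zeta + delta = 11 + 1 + 9 = 21  true
C3: 9 = 4*2 + 1, so 4 does not divide 9  false
C4: max(11, 1) = 11, not 14  false
C5: delta = 9 is odd  true
C6: zeta + delta = 1 + 9 = 10  true
C7: delta = 9, zeta = 1; distinct  true
C8: delta = 9 is outside [10, 12]  false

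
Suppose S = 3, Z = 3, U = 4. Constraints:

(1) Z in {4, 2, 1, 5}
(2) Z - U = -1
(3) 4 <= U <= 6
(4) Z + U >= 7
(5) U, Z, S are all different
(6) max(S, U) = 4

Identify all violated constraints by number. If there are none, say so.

(1) Z = 3 is not in {4, 2, 1, 5} — violated.
(2) Z - U = 3 - 4 = -1 — satisfied.
(3) U = 4 lies in [4, 6] — satisfied.
(4) Z + U = 3 + 4 = 7; 7 ≥ 7 — satisfied.
(5) Z = S = 3, not all different — violated.
(6) max(3, 4) = 4 — satisfied.

Constraints 1, 5 are violated.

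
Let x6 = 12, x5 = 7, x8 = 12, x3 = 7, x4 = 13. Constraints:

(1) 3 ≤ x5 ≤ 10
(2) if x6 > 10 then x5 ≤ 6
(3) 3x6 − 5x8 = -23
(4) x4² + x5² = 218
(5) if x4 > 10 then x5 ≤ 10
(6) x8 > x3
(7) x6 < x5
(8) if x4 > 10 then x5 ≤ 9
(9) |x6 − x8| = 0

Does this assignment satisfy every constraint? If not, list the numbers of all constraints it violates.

Constraints 2, 3, 7 do not hold.

(1) x5 = 7 lies in [3, 10] — OK.
(2) x6 = 12 > 10, so we need x5 ≤ 6; but x5 = 7 > 6 — violated.
(3) 3x6 − 5x8 = 3(12) − 5(12) = -24, not -23 — violated.
(4) x4² + x5² = 13² + 7² = 169 + 49 = 218 — OK.
(5) x4 = 13 > 10, so we need x5 ≤ 10; x5 = 7 ≤ 10 — OK.
(6) x8 = 12, x3 = 7; 12 > 7 — OK.
(7) x6 = 12, x5 = 7; 12 ≥ 7 (want <) — violated.
(8) x4 = 13 > 10, so we need x5 ≤ 9; x5 = 7 ≤ 9 — OK.
(9) |12 − 12| = 0 — OK.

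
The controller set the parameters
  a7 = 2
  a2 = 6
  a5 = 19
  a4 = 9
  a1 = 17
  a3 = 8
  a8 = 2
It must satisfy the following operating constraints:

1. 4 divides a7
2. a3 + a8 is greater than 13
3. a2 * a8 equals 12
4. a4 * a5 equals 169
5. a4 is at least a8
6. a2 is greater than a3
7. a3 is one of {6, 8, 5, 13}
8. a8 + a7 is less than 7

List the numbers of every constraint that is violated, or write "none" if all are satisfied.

1. 2 = 4*0 + 2, so 4 does not divide 2 — does not hold.
2. a3 + a8 = 8 + 2 = 10; 10 ≤ 13, bound 13 not met — does not hold.
3. a2 * a8 = 6 * 2 = 12 — holds.
4. a4 * a5 = 9 * 19 = 171, not 169 — does not hold.
5. a4 = 9, a8 = 2; 9 ≥ 2 — holds.
6. a2 = 6, a3 = 8; 6 ≤ 8 (want >) — does not hold.
7. a3 = 8 is in {6, 8, 5, 13} — holds.
8. a8 + a7 = 2 + 2 = 4; 4 < 7 — holds.

Constraints 1, 2, 4, and 6 do not hold.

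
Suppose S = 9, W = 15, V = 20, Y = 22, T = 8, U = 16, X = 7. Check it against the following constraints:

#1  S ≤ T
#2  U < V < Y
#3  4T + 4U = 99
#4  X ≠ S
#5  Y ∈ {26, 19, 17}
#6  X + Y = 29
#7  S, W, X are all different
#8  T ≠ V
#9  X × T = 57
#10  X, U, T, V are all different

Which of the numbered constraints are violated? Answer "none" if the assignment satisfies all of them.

Constraints 1, 3, 5, 9 do not hold.

#1 S = 9, T = 8; 9 > 8 (want ≤) — violated.
#2 values 16 < 20 < 22 — satisfied.
#3 4T + 4U = 4(8) + 4(16) = 96, not 99 — violated.
#4 X = 7, S = 9; distinct — satisfied.
#5 Y = 22 is not in {26, 19, 17} — violated.
#6 X + Y = 7 + 22 = 29 — satisfied.
#7 values 9, 15, 7 are pairwise distinct — satisfied.
#8 T = 8, V = 20; distinct — satisfied.
#9 X × T = 7 × 8 = 56, not 57 — violated.
#10 values 7, 16, 8, 20 are pairwise distinct — satisfied.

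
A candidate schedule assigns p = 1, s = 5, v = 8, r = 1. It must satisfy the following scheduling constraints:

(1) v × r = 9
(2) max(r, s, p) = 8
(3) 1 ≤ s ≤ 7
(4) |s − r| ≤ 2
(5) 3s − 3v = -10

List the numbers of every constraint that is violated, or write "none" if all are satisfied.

(1) v × r = 8 × 1 = 8, not 9  fails
(2) max(1, 5, 1) = 5, not 8  fails
(3) s = 5 lies in [1, 7]  holds
(4) |5 − 1| = 4; 4 > 2, exceeds bound 2  fails
(5) 3s − 3v = 3(5) − 3(8) = -9, not -10  fails

Constraints 1, 2, 4, 5 do not hold.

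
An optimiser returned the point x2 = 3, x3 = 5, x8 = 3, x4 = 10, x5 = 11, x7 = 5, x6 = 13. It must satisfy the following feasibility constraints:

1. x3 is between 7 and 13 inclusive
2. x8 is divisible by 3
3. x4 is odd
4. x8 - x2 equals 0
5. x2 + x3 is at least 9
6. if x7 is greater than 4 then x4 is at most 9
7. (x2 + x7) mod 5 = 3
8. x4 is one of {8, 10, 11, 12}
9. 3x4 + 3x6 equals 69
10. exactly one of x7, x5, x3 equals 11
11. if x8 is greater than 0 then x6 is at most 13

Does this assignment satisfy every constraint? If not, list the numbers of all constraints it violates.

1. x3 = 5 is outside [7, 13] — does not hold.
2. 3 / 3 = 1, so 3 divides 3 — holds.
3. x4 = 10 is even — does not hold.
4. x8 - x2 = 3 - 3 = 0 — holds.
5. x2 + x3 = 3 + 5 = 8; 8 < 9, bound 9 not met — does not hold.
6. x7 = 5 > 4, so we need x4 ≤ 9; but x4 = 10 > 9 — does not hold.
7. x2 + x7 = 8; 8 mod 5 = 3 — holds.
8. x4 = 10 is in {8, 10, 11, 12} — holds.
9. 3x4 + 3x6 = 3(10) + 3(13) = 69 — holds.
10. x7=5, x5=11, x3=5; 1 of them equals 11 — holds.
11. x8 = 3 > 0, so we need x6 ≤ 13; x6 = 13 ≤ 13 — holds.

Constraints 1, 3, 5, 6 are violated.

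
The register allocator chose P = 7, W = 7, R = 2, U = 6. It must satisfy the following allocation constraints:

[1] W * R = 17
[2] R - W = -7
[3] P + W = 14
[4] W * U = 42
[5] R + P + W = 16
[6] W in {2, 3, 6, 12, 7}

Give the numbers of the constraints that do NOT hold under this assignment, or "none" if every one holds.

Violated: 1 and 2.

[1] W * R = 7 * 2 = 14, not 17  ✗
[2] R - W = 2 - 7 = -5, not -7  ✗
[3] P + W = 7 + 7 = 14  ✓
[4] W * U = 7 * 6 = 42  ✓
[5] R + P + W = 2 + 7 + 7 = 16  ✓
[6] W = 7 is in {2, 3, 6, 12, 7}  ✓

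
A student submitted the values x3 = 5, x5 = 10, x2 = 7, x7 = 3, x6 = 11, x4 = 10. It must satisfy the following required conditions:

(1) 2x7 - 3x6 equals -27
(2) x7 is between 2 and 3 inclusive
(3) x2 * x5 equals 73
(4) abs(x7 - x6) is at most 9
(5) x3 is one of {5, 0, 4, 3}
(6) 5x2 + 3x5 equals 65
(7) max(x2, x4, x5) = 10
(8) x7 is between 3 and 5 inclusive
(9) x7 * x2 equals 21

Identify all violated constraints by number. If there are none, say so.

(1) 2x7 - 3x6 = 2(3) - 3(11) = -27 — OK.
(2) x7 = 3 lies in [2, 3] — OK.
(3) x2 * x5 = 7 * 10 = 70, not 73 — violated.
(4) abs(3 - 11) = 8; 8 ≤ 9 — OK.
(5) x3 = 5 is in {5, 0, 4, 3} — OK.
(6) 5x2 + 3x5 = 5(7) + 3(10) = 65 — OK.
(7) max(7, 10, 10) = 10 — OK.
(8) x7 = 3 lies in [3, 5] — OK.
(9) x7 * x2 = 3 * 7 = 21 — OK.

Violated: 3.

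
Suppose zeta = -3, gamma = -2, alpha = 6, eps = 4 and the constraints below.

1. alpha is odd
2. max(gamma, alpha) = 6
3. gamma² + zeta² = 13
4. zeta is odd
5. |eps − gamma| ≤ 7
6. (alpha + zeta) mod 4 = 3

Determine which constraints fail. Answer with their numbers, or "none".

1. alpha = 6 is even  fails
2. max(-2, 6) = 6  holds
3. gamma² + zeta² = (-2)² + (-3)² = 4 + 9 = 13  holds
4. zeta = -3 is odd  holds
5. |4 − (-2)| = 6; 6 ≤ 7  holds
6. alpha + zeta = 3; 3 mod 4 = 3  holds

No — constraint 1 is not satisfied.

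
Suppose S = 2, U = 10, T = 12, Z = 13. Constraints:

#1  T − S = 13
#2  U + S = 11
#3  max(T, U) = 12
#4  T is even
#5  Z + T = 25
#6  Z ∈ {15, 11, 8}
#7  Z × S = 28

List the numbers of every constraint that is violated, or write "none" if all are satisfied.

No — constraints 1, 2, 6, 7 are not satisfied.

#1 T − S = 12 − 2 = 10, not 13  false
#2 U + S = 10 + 2 = 12, not 11  false
#3 max(12, 10) = 12  true
#4 T = 12 is even  true
#5 Z + T = 13 + 12 = 25  true
#6 Z = 13 is not in {15, 11, 8}  false
#7 Z × S = 13 × 2 = 26, not 28  false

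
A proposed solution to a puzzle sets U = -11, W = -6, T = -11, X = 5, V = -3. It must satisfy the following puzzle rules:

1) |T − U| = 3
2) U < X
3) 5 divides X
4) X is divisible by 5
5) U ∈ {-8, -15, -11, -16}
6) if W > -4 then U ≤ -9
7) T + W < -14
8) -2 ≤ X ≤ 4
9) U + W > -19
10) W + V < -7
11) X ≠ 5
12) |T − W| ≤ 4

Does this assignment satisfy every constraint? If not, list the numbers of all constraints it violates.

1) |-11 − (-11)| = 0, not 3 — does not hold.
2) U = -11, X = 5; -11 < 5 — holds.
3) 5 / 5 = 1, so 5 divides 5 — holds.
4) 5 / 5 = 1, so 5 divides 5 — holds.
5) U = -11 is in {-8, -15, -11, -16} — holds.
6) W = -6, not > -4; antecedent false, conditional vacuously true — holds.
7) T + W = -11 + (-6) = -17; -17 < -14 — holds.
8) X = 5 is outside [-2, 4] — does not hold.
9) U + W = -11 + (-6) = -17; -17 > -19 — holds.
10) W + V = -6 + (-3) = -9; -9 < -7 — holds.
11) X = 5, but 5 is required to differ — does not hold.
12) |-11 − (-6)| = 5; 5 > 4, exceeds bound 4 — does not hold.

No — constraints 1, 8, 11, and 12 are not satisfied.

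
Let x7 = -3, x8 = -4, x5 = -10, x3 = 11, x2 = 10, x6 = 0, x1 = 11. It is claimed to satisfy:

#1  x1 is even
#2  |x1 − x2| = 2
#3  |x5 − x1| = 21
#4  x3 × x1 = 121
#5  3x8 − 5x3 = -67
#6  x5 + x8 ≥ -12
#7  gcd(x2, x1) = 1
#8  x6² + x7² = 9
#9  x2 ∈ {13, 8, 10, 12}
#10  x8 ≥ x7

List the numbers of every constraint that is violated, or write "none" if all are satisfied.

Violated: 1, 2, 6, and 10.

#1 x1 = 11 is odd  ✗
#2 |11 − 10| = 1, not 2  ✗
#3 |-10 − 11| = 21  ✓
#4 x3 × x1 = 11 × 11 = 121  ✓
#5 3x8 − 5x3 = 3(-4) − 5(11) = -67  ✓
#6 x5 + x8 = -10 + (-4) = -14; -14 < -12, bound -12 not met  ✗
#7 gcd(10, 11) = 1  ✓
#8 x6² + x7² = 0² + (-3)² = 0 + 9 = 9  ✓
#9 x2 = 10 is in {13, 8, 10, 12}  ✓
#10 x8 = -4, x7 = -3; -4 < -3 (want ≥)  ✗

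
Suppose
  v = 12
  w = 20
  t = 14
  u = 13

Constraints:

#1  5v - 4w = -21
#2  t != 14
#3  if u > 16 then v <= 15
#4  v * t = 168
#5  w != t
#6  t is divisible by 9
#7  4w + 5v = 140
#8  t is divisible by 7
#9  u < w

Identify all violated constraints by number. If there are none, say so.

No — constraints 1, 2, and 6 are not satisfied.

#1 5v - 4w = 5(12) - 4(20) = -20, not -21  false
#2 t = 14, but 14 is required to differ  false
#3 u = 13, not > 16; antecedent false, conditional vacuously true  true
#4 v * t = 12 * 14 = 168  true
#5 w = 20, t = 14; distinct  true
#6 14 = 9*1 + 5, so 9 does not divide 14  false
#7 4w + 5v = 4(20) + 5(12) = 140  true
#8 14 / 7 = 2, so 7 divides 14  true
#9 u = 13, w = 20; 13 < 20  true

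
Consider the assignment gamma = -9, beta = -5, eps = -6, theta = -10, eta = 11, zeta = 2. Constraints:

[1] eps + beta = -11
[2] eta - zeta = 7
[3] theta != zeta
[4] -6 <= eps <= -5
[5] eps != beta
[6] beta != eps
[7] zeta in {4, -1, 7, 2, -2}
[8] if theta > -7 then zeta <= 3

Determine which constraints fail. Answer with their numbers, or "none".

[1] eps + beta = -6 + (-5) = -11 — satisfied.
[2] eta - zeta = 11 - 2 = 9, not 7 — violated.
[3] theta = -10, zeta = 2; distinct — satisfied.
[4] eps = -6 lies in [-6, -5] — satisfied.
[5] eps = -6, beta = -5; distinct — satisfied.
[6] beta = -5, eps = -6; distinct — satisfied.
[7] zeta = 2 is in {4, -1, 7, 2, -2} — satisfied.
[8] theta = -10, not > -7; antecedent false, conditional vacuously true — satisfied.

Constraint 2 is violated.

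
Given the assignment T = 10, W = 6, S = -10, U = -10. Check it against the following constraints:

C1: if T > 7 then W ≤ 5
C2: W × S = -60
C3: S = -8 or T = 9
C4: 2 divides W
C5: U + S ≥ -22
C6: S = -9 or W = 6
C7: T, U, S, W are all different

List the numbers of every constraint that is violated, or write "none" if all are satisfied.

Constraints 1, 3, 7 are violated.

C1: T = 10 > 7, so we need W ≤ 5; but W = 6 > 5 — fails.
C2: W × S = 6 × (-10) = -60 — holds.
C3: S = -10 ≠ -8 and T = 10 ≠ 9; both disjuncts false — fails.
C4: 6 / 2 = 3, so 2 divides 6 — holds.
C5: U + S = -10 + (-10) = -20; -20 ≥ -22 — holds.
C6: S = -10 ≠ -9, but W = 6 = 6 (second disjunct) — holds.
C7: U = S = -10, not all different — fails.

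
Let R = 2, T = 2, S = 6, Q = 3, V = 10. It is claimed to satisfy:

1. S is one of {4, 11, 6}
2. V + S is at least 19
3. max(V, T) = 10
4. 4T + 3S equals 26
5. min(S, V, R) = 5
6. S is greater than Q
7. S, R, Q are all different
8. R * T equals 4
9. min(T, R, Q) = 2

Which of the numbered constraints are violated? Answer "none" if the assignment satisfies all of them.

Constraints 2 and 5 do not hold.

1. S = 6 is in {4, 11, 6} — OK.
2. V + S = 10 + 6 = 16; 16 < 19, bound 19 not met — violated.
3. max(10, 2) = 10 — OK.
4. 4T + 3S = 4(2) + 3(6) = 26 — OK.
5. min(6, 10, 2) = 2, not 5 — violated.
6. S = 6, Q = 3; 6 > 3 — OK.
7. values 6, 2, 3 are pairwise distinct — OK.
8. R * T = 2 * 2 = 4 — OK.
9. min(2, 2, 3) = 2 — OK.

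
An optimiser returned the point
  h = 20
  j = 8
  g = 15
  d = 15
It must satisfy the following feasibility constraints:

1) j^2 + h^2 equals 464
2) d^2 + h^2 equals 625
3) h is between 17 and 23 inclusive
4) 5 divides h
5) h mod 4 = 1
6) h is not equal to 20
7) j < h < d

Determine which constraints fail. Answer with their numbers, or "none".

1) j^2 + h^2 = 8^2 + 20^2 = 64 + 400 = 464 — satisfied.
2) d^2 + h^2 = 15^2 + 20^2 = 225 + 400 = 625 — satisfied.
3) h = 20 lies in [17, 23] — satisfied.
4) 20 / 5 = 4, so 5 divides 20 — satisfied.
5) 20 mod 4 = 0, not 1 — violated.
6) h = 20, but 20 is required to differ — violated.
7) values 8, 20, 15; h = 20 is not < d = 15 — violated.

Constraints 5, 6, 7 do not hold.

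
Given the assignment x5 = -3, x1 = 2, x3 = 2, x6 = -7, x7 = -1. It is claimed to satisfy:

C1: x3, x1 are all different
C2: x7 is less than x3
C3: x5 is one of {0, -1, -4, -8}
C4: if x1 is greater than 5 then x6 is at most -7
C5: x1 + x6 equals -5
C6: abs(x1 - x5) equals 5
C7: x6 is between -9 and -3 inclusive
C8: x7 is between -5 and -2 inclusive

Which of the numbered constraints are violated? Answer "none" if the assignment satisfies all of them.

No — constraints 1, 3, and 8 are not satisfied.

C1: x3 = x1 = 2, not all different  false
C2: x7 = -1, x3 = 2; -1 < 2  true
C3: x5 = -3 is not in {0, -1, -4, -8}  false
C4: x1 = 2, not > 5; antecedent false, conditional vacuously true  true
C5: x1 + x6 = 2 + (-7) = -5  true
C6: abs(2 - (-3)) = 5  true
C7: x6 = -7 lies in [-9, -3]  true
C8: x7 = -1 is outside [-5, -2]  false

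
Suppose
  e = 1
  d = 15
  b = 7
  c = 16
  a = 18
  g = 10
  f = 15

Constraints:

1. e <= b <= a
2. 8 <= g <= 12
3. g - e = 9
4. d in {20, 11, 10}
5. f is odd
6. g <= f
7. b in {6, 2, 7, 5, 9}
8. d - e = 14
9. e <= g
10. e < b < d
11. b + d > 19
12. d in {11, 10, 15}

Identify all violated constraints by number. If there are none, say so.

Violated: 4.

1. values 1 <= 7 <= 18  yes
2. g = 10 lies in [8, 12]  yes
3. g - e = 10 - 1 = 9  yes
4. d = 15 is not in {20, 11, 10}  no
5. f = 15 is odd  yes
6. g = 10, f = 15; 10 ≤ 15  yes
7. b = 7 is in {6, 2, 7, 5, 9}  yes
8. d - e = 15 - 1 = 14  yes
9. e = 1, g = 10; 1 ≤ 10  yes
10. values 1 < 7 < 15  yes
11. b + d = 7 + 15 = 22; 22 > 19  yes
12. d = 15 is in {11, 10, 15}  yes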